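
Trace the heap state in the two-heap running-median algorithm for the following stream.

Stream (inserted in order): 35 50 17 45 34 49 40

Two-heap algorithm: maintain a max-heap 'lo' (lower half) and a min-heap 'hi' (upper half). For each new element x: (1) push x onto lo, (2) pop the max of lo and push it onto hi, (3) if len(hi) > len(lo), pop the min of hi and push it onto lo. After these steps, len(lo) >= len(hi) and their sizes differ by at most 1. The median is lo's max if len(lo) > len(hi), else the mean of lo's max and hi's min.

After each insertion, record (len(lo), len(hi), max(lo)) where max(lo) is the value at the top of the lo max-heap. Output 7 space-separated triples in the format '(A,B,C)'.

Answer: (1,0,35) (1,1,35) (2,1,35) (2,2,35) (3,2,35) (3,3,35) (4,3,40)

Derivation:
Step 1: insert 35 -> lo=[35] hi=[] -> (len(lo)=1, len(hi)=0, max(lo)=35)
Step 2: insert 50 -> lo=[35] hi=[50] -> (len(lo)=1, len(hi)=1, max(lo)=35)
Step 3: insert 17 -> lo=[17, 35] hi=[50] -> (len(lo)=2, len(hi)=1, max(lo)=35)
Step 4: insert 45 -> lo=[17, 35] hi=[45, 50] -> (len(lo)=2, len(hi)=2, max(lo)=35)
Step 5: insert 34 -> lo=[17, 34, 35] hi=[45, 50] -> (len(lo)=3, len(hi)=2, max(lo)=35)
Step 6: insert 49 -> lo=[17, 34, 35] hi=[45, 49, 50] -> (len(lo)=3, len(hi)=3, max(lo)=35)
Step 7: insert 40 -> lo=[17, 34, 35, 40] hi=[45, 49, 50] -> (len(lo)=4, len(hi)=3, max(lo)=40)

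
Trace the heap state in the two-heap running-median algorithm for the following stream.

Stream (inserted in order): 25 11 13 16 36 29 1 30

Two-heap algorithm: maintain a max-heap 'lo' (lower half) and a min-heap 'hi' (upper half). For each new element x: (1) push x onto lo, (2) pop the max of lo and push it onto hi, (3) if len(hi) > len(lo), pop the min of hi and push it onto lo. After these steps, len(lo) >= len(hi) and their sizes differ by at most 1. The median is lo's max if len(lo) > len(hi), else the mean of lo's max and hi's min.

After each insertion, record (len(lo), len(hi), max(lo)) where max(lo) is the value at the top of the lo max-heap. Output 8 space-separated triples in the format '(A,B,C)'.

Step 1: insert 25 -> lo=[25] hi=[] -> (len(lo)=1, len(hi)=0, max(lo)=25)
Step 2: insert 11 -> lo=[11] hi=[25] -> (len(lo)=1, len(hi)=1, max(lo)=11)
Step 3: insert 13 -> lo=[11, 13] hi=[25] -> (len(lo)=2, len(hi)=1, max(lo)=13)
Step 4: insert 16 -> lo=[11, 13] hi=[16, 25] -> (len(lo)=2, len(hi)=2, max(lo)=13)
Step 5: insert 36 -> lo=[11, 13, 16] hi=[25, 36] -> (len(lo)=3, len(hi)=2, max(lo)=16)
Step 6: insert 29 -> lo=[11, 13, 16] hi=[25, 29, 36] -> (len(lo)=3, len(hi)=3, max(lo)=16)
Step 7: insert 1 -> lo=[1, 11, 13, 16] hi=[25, 29, 36] -> (len(lo)=4, len(hi)=3, max(lo)=16)
Step 8: insert 30 -> lo=[1, 11, 13, 16] hi=[25, 29, 30, 36] -> (len(lo)=4, len(hi)=4, max(lo)=16)

Answer: (1,0,25) (1,1,11) (2,1,13) (2,2,13) (3,2,16) (3,3,16) (4,3,16) (4,4,16)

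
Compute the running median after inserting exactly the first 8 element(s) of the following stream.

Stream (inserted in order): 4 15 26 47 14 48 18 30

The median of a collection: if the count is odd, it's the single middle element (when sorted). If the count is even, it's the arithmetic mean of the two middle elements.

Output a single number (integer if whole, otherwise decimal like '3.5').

Answer: 22

Derivation:
Step 1: insert 4 -> lo=[4] (size 1, max 4) hi=[] (size 0) -> median=4
Step 2: insert 15 -> lo=[4] (size 1, max 4) hi=[15] (size 1, min 15) -> median=9.5
Step 3: insert 26 -> lo=[4, 15] (size 2, max 15) hi=[26] (size 1, min 26) -> median=15
Step 4: insert 47 -> lo=[4, 15] (size 2, max 15) hi=[26, 47] (size 2, min 26) -> median=20.5
Step 5: insert 14 -> lo=[4, 14, 15] (size 3, max 15) hi=[26, 47] (size 2, min 26) -> median=15
Step 6: insert 48 -> lo=[4, 14, 15] (size 3, max 15) hi=[26, 47, 48] (size 3, min 26) -> median=20.5
Step 7: insert 18 -> lo=[4, 14, 15, 18] (size 4, max 18) hi=[26, 47, 48] (size 3, min 26) -> median=18
Step 8: insert 30 -> lo=[4, 14, 15, 18] (size 4, max 18) hi=[26, 30, 47, 48] (size 4, min 26) -> median=22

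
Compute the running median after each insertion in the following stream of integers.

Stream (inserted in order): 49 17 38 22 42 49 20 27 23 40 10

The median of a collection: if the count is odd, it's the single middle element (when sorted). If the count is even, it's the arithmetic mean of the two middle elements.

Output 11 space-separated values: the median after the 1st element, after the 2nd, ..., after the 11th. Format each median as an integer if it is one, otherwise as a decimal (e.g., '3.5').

Step 1: insert 49 -> lo=[49] (size 1, max 49) hi=[] (size 0) -> median=49
Step 2: insert 17 -> lo=[17] (size 1, max 17) hi=[49] (size 1, min 49) -> median=33
Step 3: insert 38 -> lo=[17, 38] (size 2, max 38) hi=[49] (size 1, min 49) -> median=38
Step 4: insert 22 -> lo=[17, 22] (size 2, max 22) hi=[38, 49] (size 2, min 38) -> median=30
Step 5: insert 42 -> lo=[17, 22, 38] (size 3, max 38) hi=[42, 49] (size 2, min 42) -> median=38
Step 6: insert 49 -> lo=[17, 22, 38] (size 3, max 38) hi=[42, 49, 49] (size 3, min 42) -> median=40
Step 7: insert 20 -> lo=[17, 20, 22, 38] (size 4, max 38) hi=[42, 49, 49] (size 3, min 42) -> median=38
Step 8: insert 27 -> lo=[17, 20, 22, 27] (size 4, max 27) hi=[38, 42, 49, 49] (size 4, min 38) -> median=32.5
Step 9: insert 23 -> lo=[17, 20, 22, 23, 27] (size 5, max 27) hi=[38, 42, 49, 49] (size 4, min 38) -> median=27
Step 10: insert 40 -> lo=[17, 20, 22, 23, 27] (size 5, max 27) hi=[38, 40, 42, 49, 49] (size 5, min 38) -> median=32.5
Step 11: insert 10 -> lo=[10, 17, 20, 22, 23, 27] (size 6, max 27) hi=[38, 40, 42, 49, 49] (size 5, min 38) -> median=27

Answer: 49 33 38 30 38 40 38 32.5 27 32.5 27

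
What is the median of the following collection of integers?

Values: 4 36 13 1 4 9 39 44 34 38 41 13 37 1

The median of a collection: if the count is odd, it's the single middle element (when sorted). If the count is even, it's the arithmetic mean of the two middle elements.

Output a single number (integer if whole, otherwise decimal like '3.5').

Answer: 23.5

Derivation:
Step 1: insert 4 -> lo=[4] (size 1, max 4) hi=[] (size 0) -> median=4
Step 2: insert 36 -> lo=[4] (size 1, max 4) hi=[36] (size 1, min 36) -> median=20
Step 3: insert 13 -> lo=[4, 13] (size 2, max 13) hi=[36] (size 1, min 36) -> median=13
Step 4: insert 1 -> lo=[1, 4] (size 2, max 4) hi=[13, 36] (size 2, min 13) -> median=8.5
Step 5: insert 4 -> lo=[1, 4, 4] (size 3, max 4) hi=[13, 36] (size 2, min 13) -> median=4
Step 6: insert 9 -> lo=[1, 4, 4] (size 3, max 4) hi=[9, 13, 36] (size 3, min 9) -> median=6.5
Step 7: insert 39 -> lo=[1, 4, 4, 9] (size 4, max 9) hi=[13, 36, 39] (size 3, min 13) -> median=9
Step 8: insert 44 -> lo=[1, 4, 4, 9] (size 4, max 9) hi=[13, 36, 39, 44] (size 4, min 13) -> median=11
Step 9: insert 34 -> lo=[1, 4, 4, 9, 13] (size 5, max 13) hi=[34, 36, 39, 44] (size 4, min 34) -> median=13
Step 10: insert 38 -> lo=[1, 4, 4, 9, 13] (size 5, max 13) hi=[34, 36, 38, 39, 44] (size 5, min 34) -> median=23.5
Step 11: insert 41 -> lo=[1, 4, 4, 9, 13, 34] (size 6, max 34) hi=[36, 38, 39, 41, 44] (size 5, min 36) -> median=34
Step 12: insert 13 -> lo=[1, 4, 4, 9, 13, 13] (size 6, max 13) hi=[34, 36, 38, 39, 41, 44] (size 6, min 34) -> median=23.5
Step 13: insert 37 -> lo=[1, 4, 4, 9, 13, 13, 34] (size 7, max 34) hi=[36, 37, 38, 39, 41, 44] (size 6, min 36) -> median=34
Step 14: insert 1 -> lo=[1, 1, 4, 4, 9, 13, 13] (size 7, max 13) hi=[34, 36, 37, 38, 39, 41, 44] (size 7, min 34) -> median=23.5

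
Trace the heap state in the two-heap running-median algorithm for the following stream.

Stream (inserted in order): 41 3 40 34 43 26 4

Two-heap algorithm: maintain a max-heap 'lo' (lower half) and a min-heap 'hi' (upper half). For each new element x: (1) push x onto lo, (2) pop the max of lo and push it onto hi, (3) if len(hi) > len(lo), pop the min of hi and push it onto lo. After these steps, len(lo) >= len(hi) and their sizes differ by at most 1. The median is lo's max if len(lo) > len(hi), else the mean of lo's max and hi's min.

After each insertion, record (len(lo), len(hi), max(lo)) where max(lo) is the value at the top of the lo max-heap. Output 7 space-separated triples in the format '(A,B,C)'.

Answer: (1,0,41) (1,1,3) (2,1,40) (2,2,34) (3,2,40) (3,3,34) (4,3,34)

Derivation:
Step 1: insert 41 -> lo=[41] hi=[] -> (len(lo)=1, len(hi)=0, max(lo)=41)
Step 2: insert 3 -> lo=[3] hi=[41] -> (len(lo)=1, len(hi)=1, max(lo)=3)
Step 3: insert 40 -> lo=[3, 40] hi=[41] -> (len(lo)=2, len(hi)=1, max(lo)=40)
Step 4: insert 34 -> lo=[3, 34] hi=[40, 41] -> (len(lo)=2, len(hi)=2, max(lo)=34)
Step 5: insert 43 -> lo=[3, 34, 40] hi=[41, 43] -> (len(lo)=3, len(hi)=2, max(lo)=40)
Step 6: insert 26 -> lo=[3, 26, 34] hi=[40, 41, 43] -> (len(lo)=3, len(hi)=3, max(lo)=34)
Step 7: insert 4 -> lo=[3, 4, 26, 34] hi=[40, 41, 43] -> (len(lo)=4, len(hi)=3, max(lo)=34)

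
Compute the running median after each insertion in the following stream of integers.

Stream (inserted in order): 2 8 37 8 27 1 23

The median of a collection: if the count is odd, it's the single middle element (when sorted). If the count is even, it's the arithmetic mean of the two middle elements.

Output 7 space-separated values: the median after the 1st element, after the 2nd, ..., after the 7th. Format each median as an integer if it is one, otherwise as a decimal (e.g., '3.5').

Step 1: insert 2 -> lo=[2] (size 1, max 2) hi=[] (size 0) -> median=2
Step 2: insert 8 -> lo=[2] (size 1, max 2) hi=[8] (size 1, min 8) -> median=5
Step 3: insert 37 -> lo=[2, 8] (size 2, max 8) hi=[37] (size 1, min 37) -> median=8
Step 4: insert 8 -> lo=[2, 8] (size 2, max 8) hi=[8, 37] (size 2, min 8) -> median=8
Step 5: insert 27 -> lo=[2, 8, 8] (size 3, max 8) hi=[27, 37] (size 2, min 27) -> median=8
Step 6: insert 1 -> lo=[1, 2, 8] (size 3, max 8) hi=[8, 27, 37] (size 3, min 8) -> median=8
Step 7: insert 23 -> lo=[1, 2, 8, 8] (size 4, max 8) hi=[23, 27, 37] (size 3, min 23) -> median=8

Answer: 2 5 8 8 8 8 8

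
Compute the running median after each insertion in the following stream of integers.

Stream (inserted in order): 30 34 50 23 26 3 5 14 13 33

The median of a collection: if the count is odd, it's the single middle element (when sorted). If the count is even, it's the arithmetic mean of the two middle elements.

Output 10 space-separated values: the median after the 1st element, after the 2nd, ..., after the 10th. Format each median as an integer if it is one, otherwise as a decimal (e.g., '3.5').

Step 1: insert 30 -> lo=[30] (size 1, max 30) hi=[] (size 0) -> median=30
Step 2: insert 34 -> lo=[30] (size 1, max 30) hi=[34] (size 1, min 34) -> median=32
Step 3: insert 50 -> lo=[30, 34] (size 2, max 34) hi=[50] (size 1, min 50) -> median=34
Step 4: insert 23 -> lo=[23, 30] (size 2, max 30) hi=[34, 50] (size 2, min 34) -> median=32
Step 5: insert 26 -> lo=[23, 26, 30] (size 3, max 30) hi=[34, 50] (size 2, min 34) -> median=30
Step 6: insert 3 -> lo=[3, 23, 26] (size 3, max 26) hi=[30, 34, 50] (size 3, min 30) -> median=28
Step 7: insert 5 -> lo=[3, 5, 23, 26] (size 4, max 26) hi=[30, 34, 50] (size 3, min 30) -> median=26
Step 8: insert 14 -> lo=[3, 5, 14, 23] (size 4, max 23) hi=[26, 30, 34, 50] (size 4, min 26) -> median=24.5
Step 9: insert 13 -> lo=[3, 5, 13, 14, 23] (size 5, max 23) hi=[26, 30, 34, 50] (size 4, min 26) -> median=23
Step 10: insert 33 -> lo=[3, 5, 13, 14, 23] (size 5, max 23) hi=[26, 30, 33, 34, 50] (size 5, min 26) -> median=24.5

Answer: 30 32 34 32 30 28 26 24.5 23 24.5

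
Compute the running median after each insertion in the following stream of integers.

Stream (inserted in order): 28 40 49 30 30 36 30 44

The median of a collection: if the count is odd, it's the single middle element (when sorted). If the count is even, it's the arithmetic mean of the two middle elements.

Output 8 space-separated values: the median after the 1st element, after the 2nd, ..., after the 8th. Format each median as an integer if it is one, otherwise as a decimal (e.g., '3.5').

Answer: 28 34 40 35 30 33 30 33

Derivation:
Step 1: insert 28 -> lo=[28] (size 1, max 28) hi=[] (size 0) -> median=28
Step 2: insert 40 -> lo=[28] (size 1, max 28) hi=[40] (size 1, min 40) -> median=34
Step 3: insert 49 -> lo=[28, 40] (size 2, max 40) hi=[49] (size 1, min 49) -> median=40
Step 4: insert 30 -> lo=[28, 30] (size 2, max 30) hi=[40, 49] (size 2, min 40) -> median=35
Step 5: insert 30 -> lo=[28, 30, 30] (size 3, max 30) hi=[40, 49] (size 2, min 40) -> median=30
Step 6: insert 36 -> lo=[28, 30, 30] (size 3, max 30) hi=[36, 40, 49] (size 3, min 36) -> median=33
Step 7: insert 30 -> lo=[28, 30, 30, 30] (size 4, max 30) hi=[36, 40, 49] (size 3, min 36) -> median=30
Step 8: insert 44 -> lo=[28, 30, 30, 30] (size 4, max 30) hi=[36, 40, 44, 49] (size 4, min 36) -> median=33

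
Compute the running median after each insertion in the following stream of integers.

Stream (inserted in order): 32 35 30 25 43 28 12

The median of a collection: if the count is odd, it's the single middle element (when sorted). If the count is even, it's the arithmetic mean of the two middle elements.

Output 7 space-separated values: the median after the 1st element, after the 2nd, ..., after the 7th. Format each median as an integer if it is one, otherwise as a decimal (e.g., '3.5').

Step 1: insert 32 -> lo=[32] (size 1, max 32) hi=[] (size 0) -> median=32
Step 2: insert 35 -> lo=[32] (size 1, max 32) hi=[35] (size 1, min 35) -> median=33.5
Step 3: insert 30 -> lo=[30, 32] (size 2, max 32) hi=[35] (size 1, min 35) -> median=32
Step 4: insert 25 -> lo=[25, 30] (size 2, max 30) hi=[32, 35] (size 2, min 32) -> median=31
Step 5: insert 43 -> lo=[25, 30, 32] (size 3, max 32) hi=[35, 43] (size 2, min 35) -> median=32
Step 6: insert 28 -> lo=[25, 28, 30] (size 3, max 30) hi=[32, 35, 43] (size 3, min 32) -> median=31
Step 7: insert 12 -> lo=[12, 25, 28, 30] (size 4, max 30) hi=[32, 35, 43] (size 3, min 32) -> median=30

Answer: 32 33.5 32 31 32 31 30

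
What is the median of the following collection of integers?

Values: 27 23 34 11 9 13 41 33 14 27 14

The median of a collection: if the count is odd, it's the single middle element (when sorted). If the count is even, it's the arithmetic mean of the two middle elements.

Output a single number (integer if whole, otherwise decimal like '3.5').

Step 1: insert 27 -> lo=[27] (size 1, max 27) hi=[] (size 0) -> median=27
Step 2: insert 23 -> lo=[23] (size 1, max 23) hi=[27] (size 1, min 27) -> median=25
Step 3: insert 34 -> lo=[23, 27] (size 2, max 27) hi=[34] (size 1, min 34) -> median=27
Step 4: insert 11 -> lo=[11, 23] (size 2, max 23) hi=[27, 34] (size 2, min 27) -> median=25
Step 5: insert 9 -> lo=[9, 11, 23] (size 3, max 23) hi=[27, 34] (size 2, min 27) -> median=23
Step 6: insert 13 -> lo=[9, 11, 13] (size 3, max 13) hi=[23, 27, 34] (size 3, min 23) -> median=18
Step 7: insert 41 -> lo=[9, 11, 13, 23] (size 4, max 23) hi=[27, 34, 41] (size 3, min 27) -> median=23
Step 8: insert 33 -> lo=[9, 11, 13, 23] (size 4, max 23) hi=[27, 33, 34, 41] (size 4, min 27) -> median=25
Step 9: insert 14 -> lo=[9, 11, 13, 14, 23] (size 5, max 23) hi=[27, 33, 34, 41] (size 4, min 27) -> median=23
Step 10: insert 27 -> lo=[9, 11, 13, 14, 23] (size 5, max 23) hi=[27, 27, 33, 34, 41] (size 5, min 27) -> median=25
Step 11: insert 14 -> lo=[9, 11, 13, 14, 14, 23] (size 6, max 23) hi=[27, 27, 33, 34, 41] (size 5, min 27) -> median=23

Answer: 23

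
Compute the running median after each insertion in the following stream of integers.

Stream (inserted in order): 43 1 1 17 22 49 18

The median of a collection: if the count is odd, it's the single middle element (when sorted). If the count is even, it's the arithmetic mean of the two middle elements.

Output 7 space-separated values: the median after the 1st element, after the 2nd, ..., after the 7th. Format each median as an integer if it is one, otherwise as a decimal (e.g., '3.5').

Step 1: insert 43 -> lo=[43] (size 1, max 43) hi=[] (size 0) -> median=43
Step 2: insert 1 -> lo=[1] (size 1, max 1) hi=[43] (size 1, min 43) -> median=22
Step 3: insert 1 -> lo=[1, 1] (size 2, max 1) hi=[43] (size 1, min 43) -> median=1
Step 4: insert 17 -> lo=[1, 1] (size 2, max 1) hi=[17, 43] (size 2, min 17) -> median=9
Step 5: insert 22 -> lo=[1, 1, 17] (size 3, max 17) hi=[22, 43] (size 2, min 22) -> median=17
Step 6: insert 49 -> lo=[1, 1, 17] (size 3, max 17) hi=[22, 43, 49] (size 3, min 22) -> median=19.5
Step 7: insert 18 -> lo=[1, 1, 17, 18] (size 4, max 18) hi=[22, 43, 49] (size 3, min 22) -> median=18

Answer: 43 22 1 9 17 19.5 18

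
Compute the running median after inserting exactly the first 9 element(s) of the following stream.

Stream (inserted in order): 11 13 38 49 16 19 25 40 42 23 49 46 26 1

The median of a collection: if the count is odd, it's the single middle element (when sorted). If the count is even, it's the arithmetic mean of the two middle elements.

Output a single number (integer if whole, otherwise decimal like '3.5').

Answer: 25

Derivation:
Step 1: insert 11 -> lo=[11] (size 1, max 11) hi=[] (size 0) -> median=11
Step 2: insert 13 -> lo=[11] (size 1, max 11) hi=[13] (size 1, min 13) -> median=12
Step 3: insert 38 -> lo=[11, 13] (size 2, max 13) hi=[38] (size 1, min 38) -> median=13
Step 4: insert 49 -> lo=[11, 13] (size 2, max 13) hi=[38, 49] (size 2, min 38) -> median=25.5
Step 5: insert 16 -> lo=[11, 13, 16] (size 3, max 16) hi=[38, 49] (size 2, min 38) -> median=16
Step 6: insert 19 -> lo=[11, 13, 16] (size 3, max 16) hi=[19, 38, 49] (size 3, min 19) -> median=17.5
Step 7: insert 25 -> lo=[11, 13, 16, 19] (size 4, max 19) hi=[25, 38, 49] (size 3, min 25) -> median=19
Step 8: insert 40 -> lo=[11, 13, 16, 19] (size 4, max 19) hi=[25, 38, 40, 49] (size 4, min 25) -> median=22
Step 9: insert 42 -> lo=[11, 13, 16, 19, 25] (size 5, max 25) hi=[38, 40, 42, 49] (size 4, min 38) -> median=25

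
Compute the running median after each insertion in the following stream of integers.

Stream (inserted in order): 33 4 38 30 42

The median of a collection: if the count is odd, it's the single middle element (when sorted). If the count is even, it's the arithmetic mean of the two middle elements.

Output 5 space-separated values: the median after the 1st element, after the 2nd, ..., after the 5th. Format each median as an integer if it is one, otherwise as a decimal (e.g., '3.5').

Answer: 33 18.5 33 31.5 33

Derivation:
Step 1: insert 33 -> lo=[33] (size 1, max 33) hi=[] (size 0) -> median=33
Step 2: insert 4 -> lo=[4] (size 1, max 4) hi=[33] (size 1, min 33) -> median=18.5
Step 3: insert 38 -> lo=[4, 33] (size 2, max 33) hi=[38] (size 1, min 38) -> median=33
Step 4: insert 30 -> lo=[4, 30] (size 2, max 30) hi=[33, 38] (size 2, min 33) -> median=31.5
Step 5: insert 42 -> lo=[4, 30, 33] (size 3, max 33) hi=[38, 42] (size 2, min 38) -> median=33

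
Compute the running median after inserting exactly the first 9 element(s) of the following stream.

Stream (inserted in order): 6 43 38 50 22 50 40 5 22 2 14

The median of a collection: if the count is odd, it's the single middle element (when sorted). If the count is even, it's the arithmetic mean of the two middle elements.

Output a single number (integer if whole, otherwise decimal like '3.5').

Answer: 38

Derivation:
Step 1: insert 6 -> lo=[6] (size 1, max 6) hi=[] (size 0) -> median=6
Step 2: insert 43 -> lo=[6] (size 1, max 6) hi=[43] (size 1, min 43) -> median=24.5
Step 3: insert 38 -> lo=[6, 38] (size 2, max 38) hi=[43] (size 1, min 43) -> median=38
Step 4: insert 50 -> lo=[6, 38] (size 2, max 38) hi=[43, 50] (size 2, min 43) -> median=40.5
Step 5: insert 22 -> lo=[6, 22, 38] (size 3, max 38) hi=[43, 50] (size 2, min 43) -> median=38
Step 6: insert 50 -> lo=[6, 22, 38] (size 3, max 38) hi=[43, 50, 50] (size 3, min 43) -> median=40.5
Step 7: insert 40 -> lo=[6, 22, 38, 40] (size 4, max 40) hi=[43, 50, 50] (size 3, min 43) -> median=40
Step 8: insert 5 -> lo=[5, 6, 22, 38] (size 4, max 38) hi=[40, 43, 50, 50] (size 4, min 40) -> median=39
Step 9: insert 22 -> lo=[5, 6, 22, 22, 38] (size 5, max 38) hi=[40, 43, 50, 50] (size 4, min 40) -> median=38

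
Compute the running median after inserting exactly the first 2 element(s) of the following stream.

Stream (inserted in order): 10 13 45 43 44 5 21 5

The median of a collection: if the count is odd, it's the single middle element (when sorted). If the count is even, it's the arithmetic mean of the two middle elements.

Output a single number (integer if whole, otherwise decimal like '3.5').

Step 1: insert 10 -> lo=[10] (size 1, max 10) hi=[] (size 0) -> median=10
Step 2: insert 13 -> lo=[10] (size 1, max 10) hi=[13] (size 1, min 13) -> median=11.5

Answer: 11.5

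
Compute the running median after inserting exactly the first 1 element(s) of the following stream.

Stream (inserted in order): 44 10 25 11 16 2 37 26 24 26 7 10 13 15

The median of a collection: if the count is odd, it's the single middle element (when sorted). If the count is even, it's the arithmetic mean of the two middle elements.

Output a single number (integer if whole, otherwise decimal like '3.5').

Answer: 44

Derivation:
Step 1: insert 44 -> lo=[44] (size 1, max 44) hi=[] (size 0) -> median=44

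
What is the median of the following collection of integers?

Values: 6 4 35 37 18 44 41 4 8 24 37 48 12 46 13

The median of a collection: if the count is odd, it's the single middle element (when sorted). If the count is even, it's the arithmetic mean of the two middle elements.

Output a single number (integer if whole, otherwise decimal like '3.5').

Answer: 24

Derivation:
Step 1: insert 6 -> lo=[6] (size 1, max 6) hi=[] (size 0) -> median=6
Step 2: insert 4 -> lo=[4] (size 1, max 4) hi=[6] (size 1, min 6) -> median=5
Step 3: insert 35 -> lo=[4, 6] (size 2, max 6) hi=[35] (size 1, min 35) -> median=6
Step 4: insert 37 -> lo=[4, 6] (size 2, max 6) hi=[35, 37] (size 2, min 35) -> median=20.5
Step 5: insert 18 -> lo=[4, 6, 18] (size 3, max 18) hi=[35, 37] (size 2, min 35) -> median=18
Step 6: insert 44 -> lo=[4, 6, 18] (size 3, max 18) hi=[35, 37, 44] (size 3, min 35) -> median=26.5
Step 7: insert 41 -> lo=[4, 6, 18, 35] (size 4, max 35) hi=[37, 41, 44] (size 3, min 37) -> median=35
Step 8: insert 4 -> lo=[4, 4, 6, 18] (size 4, max 18) hi=[35, 37, 41, 44] (size 4, min 35) -> median=26.5
Step 9: insert 8 -> lo=[4, 4, 6, 8, 18] (size 5, max 18) hi=[35, 37, 41, 44] (size 4, min 35) -> median=18
Step 10: insert 24 -> lo=[4, 4, 6, 8, 18] (size 5, max 18) hi=[24, 35, 37, 41, 44] (size 5, min 24) -> median=21
Step 11: insert 37 -> lo=[4, 4, 6, 8, 18, 24] (size 6, max 24) hi=[35, 37, 37, 41, 44] (size 5, min 35) -> median=24
Step 12: insert 48 -> lo=[4, 4, 6, 8, 18, 24] (size 6, max 24) hi=[35, 37, 37, 41, 44, 48] (size 6, min 35) -> median=29.5
Step 13: insert 12 -> lo=[4, 4, 6, 8, 12, 18, 24] (size 7, max 24) hi=[35, 37, 37, 41, 44, 48] (size 6, min 35) -> median=24
Step 14: insert 46 -> lo=[4, 4, 6, 8, 12, 18, 24] (size 7, max 24) hi=[35, 37, 37, 41, 44, 46, 48] (size 7, min 35) -> median=29.5
Step 15: insert 13 -> lo=[4, 4, 6, 8, 12, 13, 18, 24] (size 8, max 24) hi=[35, 37, 37, 41, 44, 46, 48] (size 7, min 35) -> median=24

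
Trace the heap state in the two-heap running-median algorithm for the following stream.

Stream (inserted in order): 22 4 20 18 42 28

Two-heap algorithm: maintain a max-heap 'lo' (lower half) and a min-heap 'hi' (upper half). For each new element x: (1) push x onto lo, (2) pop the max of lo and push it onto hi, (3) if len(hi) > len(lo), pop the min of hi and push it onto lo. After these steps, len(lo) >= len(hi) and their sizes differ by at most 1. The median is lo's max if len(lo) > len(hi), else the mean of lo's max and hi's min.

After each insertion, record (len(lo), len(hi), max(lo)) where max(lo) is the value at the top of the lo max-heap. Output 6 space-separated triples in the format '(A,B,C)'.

Step 1: insert 22 -> lo=[22] hi=[] -> (len(lo)=1, len(hi)=0, max(lo)=22)
Step 2: insert 4 -> lo=[4] hi=[22] -> (len(lo)=1, len(hi)=1, max(lo)=4)
Step 3: insert 20 -> lo=[4, 20] hi=[22] -> (len(lo)=2, len(hi)=1, max(lo)=20)
Step 4: insert 18 -> lo=[4, 18] hi=[20, 22] -> (len(lo)=2, len(hi)=2, max(lo)=18)
Step 5: insert 42 -> lo=[4, 18, 20] hi=[22, 42] -> (len(lo)=3, len(hi)=2, max(lo)=20)
Step 6: insert 28 -> lo=[4, 18, 20] hi=[22, 28, 42] -> (len(lo)=3, len(hi)=3, max(lo)=20)

Answer: (1,0,22) (1,1,4) (2,1,20) (2,2,18) (3,2,20) (3,3,20)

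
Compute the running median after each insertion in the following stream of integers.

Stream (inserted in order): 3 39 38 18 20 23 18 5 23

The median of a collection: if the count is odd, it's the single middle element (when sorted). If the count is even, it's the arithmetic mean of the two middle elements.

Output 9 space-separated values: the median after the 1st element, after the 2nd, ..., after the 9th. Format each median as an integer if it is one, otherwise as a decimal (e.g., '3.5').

Step 1: insert 3 -> lo=[3] (size 1, max 3) hi=[] (size 0) -> median=3
Step 2: insert 39 -> lo=[3] (size 1, max 3) hi=[39] (size 1, min 39) -> median=21
Step 3: insert 38 -> lo=[3, 38] (size 2, max 38) hi=[39] (size 1, min 39) -> median=38
Step 4: insert 18 -> lo=[3, 18] (size 2, max 18) hi=[38, 39] (size 2, min 38) -> median=28
Step 5: insert 20 -> lo=[3, 18, 20] (size 3, max 20) hi=[38, 39] (size 2, min 38) -> median=20
Step 6: insert 23 -> lo=[3, 18, 20] (size 3, max 20) hi=[23, 38, 39] (size 3, min 23) -> median=21.5
Step 7: insert 18 -> lo=[3, 18, 18, 20] (size 4, max 20) hi=[23, 38, 39] (size 3, min 23) -> median=20
Step 8: insert 5 -> lo=[3, 5, 18, 18] (size 4, max 18) hi=[20, 23, 38, 39] (size 4, min 20) -> median=19
Step 9: insert 23 -> lo=[3, 5, 18, 18, 20] (size 5, max 20) hi=[23, 23, 38, 39] (size 4, min 23) -> median=20

Answer: 3 21 38 28 20 21.5 20 19 20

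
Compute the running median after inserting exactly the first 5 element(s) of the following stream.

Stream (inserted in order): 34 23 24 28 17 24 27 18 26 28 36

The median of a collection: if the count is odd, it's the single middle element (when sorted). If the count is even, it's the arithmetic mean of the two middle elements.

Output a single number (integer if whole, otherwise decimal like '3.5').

Step 1: insert 34 -> lo=[34] (size 1, max 34) hi=[] (size 0) -> median=34
Step 2: insert 23 -> lo=[23] (size 1, max 23) hi=[34] (size 1, min 34) -> median=28.5
Step 3: insert 24 -> lo=[23, 24] (size 2, max 24) hi=[34] (size 1, min 34) -> median=24
Step 4: insert 28 -> lo=[23, 24] (size 2, max 24) hi=[28, 34] (size 2, min 28) -> median=26
Step 5: insert 17 -> lo=[17, 23, 24] (size 3, max 24) hi=[28, 34] (size 2, min 28) -> median=24

Answer: 24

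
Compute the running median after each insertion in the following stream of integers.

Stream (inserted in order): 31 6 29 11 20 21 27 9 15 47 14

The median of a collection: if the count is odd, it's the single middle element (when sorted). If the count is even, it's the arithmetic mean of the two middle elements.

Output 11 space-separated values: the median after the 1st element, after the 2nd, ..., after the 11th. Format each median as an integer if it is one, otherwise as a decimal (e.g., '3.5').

Answer: 31 18.5 29 20 20 20.5 21 20.5 20 20.5 20

Derivation:
Step 1: insert 31 -> lo=[31] (size 1, max 31) hi=[] (size 0) -> median=31
Step 2: insert 6 -> lo=[6] (size 1, max 6) hi=[31] (size 1, min 31) -> median=18.5
Step 3: insert 29 -> lo=[6, 29] (size 2, max 29) hi=[31] (size 1, min 31) -> median=29
Step 4: insert 11 -> lo=[6, 11] (size 2, max 11) hi=[29, 31] (size 2, min 29) -> median=20
Step 5: insert 20 -> lo=[6, 11, 20] (size 3, max 20) hi=[29, 31] (size 2, min 29) -> median=20
Step 6: insert 21 -> lo=[6, 11, 20] (size 3, max 20) hi=[21, 29, 31] (size 3, min 21) -> median=20.5
Step 7: insert 27 -> lo=[6, 11, 20, 21] (size 4, max 21) hi=[27, 29, 31] (size 3, min 27) -> median=21
Step 8: insert 9 -> lo=[6, 9, 11, 20] (size 4, max 20) hi=[21, 27, 29, 31] (size 4, min 21) -> median=20.5
Step 9: insert 15 -> lo=[6, 9, 11, 15, 20] (size 5, max 20) hi=[21, 27, 29, 31] (size 4, min 21) -> median=20
Step 10: insert 47 -> lo=[6, 9, 11, 15, 20] (size 5, max 20) hi=[21, 27, 29, 31, 47] (size 5, min 21) -> median=20.5
Step 11: insert 14 -> lo=[6, 9, 11, 14, 15, 20] (size 6, max 20) hi=[21, 27, 29, 31, 47] (size 5, min 21) -> median=20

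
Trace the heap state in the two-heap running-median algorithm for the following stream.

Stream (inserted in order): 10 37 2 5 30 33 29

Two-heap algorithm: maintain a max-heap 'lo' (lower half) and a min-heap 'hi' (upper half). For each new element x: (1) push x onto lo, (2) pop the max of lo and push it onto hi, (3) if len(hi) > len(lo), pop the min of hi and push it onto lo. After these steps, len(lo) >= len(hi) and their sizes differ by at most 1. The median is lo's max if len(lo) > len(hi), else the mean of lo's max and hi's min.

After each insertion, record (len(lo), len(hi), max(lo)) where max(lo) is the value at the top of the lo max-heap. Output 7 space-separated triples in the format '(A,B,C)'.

Step 1: insert 10 -> lo=[10] hi=[] -> (len(lo)=1, len(hi)=0, max(lo)=10)
Step 2: insert 37 -> lo=[10] hi=[37] -> (len(lo)=1, len(hi)=1, max(lo)=10)
Step 3: insert 2 -> lo=[2, 10] hi=[37] -> (len(lo)=2, len(hi)=1, max(lo)=10)
Step 4: insert 5 -> lo=[2, 5] hi=[10, 37] -> (len(lo)=2, len(hi)=2, max(lo)=5)
Step 5: insert 30 -> lo=[2, 5, 10] hi=[30, 37] -> (len(lo)=3, len(hi)=2, max(lo)=10)
Step 6: insert 33 -> lo=[2, 5, 10] hi=[30, 33, 37] -> (len(lo)=3, len(hi)=3, max(lo)=10)
Step 7: insert 29 -> lo=[2, 5, 10, 29] hi=[30, 33, 37] -> (len(lo)=4, len(hi)=3, max(lo)=29)

Answer: (1,0,10) (1,1,10) (2,1,10) (2,2,5) (3,2,10) (3,3,10) (4,3,29)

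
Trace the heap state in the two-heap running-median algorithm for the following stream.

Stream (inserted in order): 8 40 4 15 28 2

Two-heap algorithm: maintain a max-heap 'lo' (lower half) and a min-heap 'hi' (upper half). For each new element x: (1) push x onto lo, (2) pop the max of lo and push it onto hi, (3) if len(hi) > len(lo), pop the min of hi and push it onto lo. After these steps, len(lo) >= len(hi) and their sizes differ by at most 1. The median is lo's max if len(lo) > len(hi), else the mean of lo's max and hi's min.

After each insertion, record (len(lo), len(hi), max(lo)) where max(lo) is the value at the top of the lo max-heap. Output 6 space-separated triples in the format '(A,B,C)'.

Answer: (1,0,8) (1,1,8) (2,1,8) (2,2,8) (3,2,15) (3,3,8)

Derivation:
Step 1: insert 8 -> lo=[8] hi=[] -> (len(lo)=1, len(hi)=0, max(lo)=8)
Step 2: insert 40 -> lo=[8] hi=[40] -> (len(lo)=1, len(hi)=1, max(lo)=8)
Step 3: insert 4 -> lo=[4, 8] hi=[40] -> (len(lo)=2, len(hi)=1, max(lo)=8)
Step 4: insert 15 -> lo=[4, 8] hi=[15, 40] -> (len(lo)=2, len(hi)=2, max(lo)=8)
Step 5: insert 28 -> lo=[4, 8, 15] hi=[28, 40] -> (len(lo)=3, len(hi)=2, max(lo)=15)
Step 6: insert 2 -> lo=[2, 4, 8] hi=[15, 28, 40] -> (len(lo)=3, len(hi)=3, max(lo)=8)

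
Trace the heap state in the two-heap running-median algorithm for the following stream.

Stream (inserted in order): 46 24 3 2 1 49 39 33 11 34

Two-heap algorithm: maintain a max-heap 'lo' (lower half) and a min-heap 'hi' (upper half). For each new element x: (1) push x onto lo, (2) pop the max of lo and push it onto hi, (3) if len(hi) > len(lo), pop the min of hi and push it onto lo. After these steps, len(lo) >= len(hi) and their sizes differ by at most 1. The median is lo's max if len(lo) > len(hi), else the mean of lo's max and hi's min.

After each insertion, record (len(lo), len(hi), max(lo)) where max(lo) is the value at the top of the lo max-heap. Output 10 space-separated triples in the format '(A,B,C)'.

Step 1: insert 46 -> lo=[46] hi=[] -> (len(lo)=1, len(hi)=0, max(lo)=46)
Step 2: insert 24 -> lo=[24] hi=[46] -> (len(lo)=1, len(hi)=1, max(lo)=24)
Step 3: insert 3 -> lo=[3, 24] hi=[46] -> (len(lo)=2, len(hi)=1, max(lo)=24)
Step 4: insert 2 -> lo=[2, 3] hi=[24, 46] -> (len(lo)=2, len(hi)=2, max(lo)=3)
Step 5: insert 1 -> lo=[1, 2, 3] hi=[24, 46] -> (len(lo)=3, len(hi)=2, max(lo)=3)
Step 6: insert 49 -> lo=[1, 2, 3] hi=[24, 46, 49] -> (len(lo)=3, len(hi)=3, max(lo)=3)
Step 7: insert 39 -> lo=[1, 2, 3, 24] hi=[39, 46, 49] -> (len(lo)=4, len(hi)=3, max(lo)=24)
Step 8: insert 33 -> lo=[1, 2, 3, 24] hi=[33, 39, 46, 49] -> (len(lo)=4, len(hi)=4, max(lo)=24)
Step 9: insert 11 -> lo=[1, 2, 3, 11, 24] hi=[33, 39, 46, 49] -> (len(lo)=5, len(hi)=4, max(lo)=24)
Step 10: insert 34 -> lo=[1, 2, 3, 11, 24] hi=[33, 34, 39, 46, 49] -> (len(lo)=5, len(hi)=5, max(lo)=24)

Answer: (1,0,46) (1,1,24) (2,1,24) (2,2,3) (3,2,3) (3,3,3) (4,3,24) (4,4,24) (5,4,24) (5,5,24)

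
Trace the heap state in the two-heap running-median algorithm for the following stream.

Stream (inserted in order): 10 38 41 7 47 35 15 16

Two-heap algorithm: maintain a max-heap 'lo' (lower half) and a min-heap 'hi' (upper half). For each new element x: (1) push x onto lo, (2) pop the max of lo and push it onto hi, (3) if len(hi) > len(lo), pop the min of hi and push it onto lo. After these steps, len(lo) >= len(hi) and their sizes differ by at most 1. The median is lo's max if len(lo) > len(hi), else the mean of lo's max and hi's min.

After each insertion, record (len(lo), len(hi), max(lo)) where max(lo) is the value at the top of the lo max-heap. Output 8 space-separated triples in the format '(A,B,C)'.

Step 1: insert 10 -> lo=[10] hi=[] -> (len(lo)=1, len(hi)=0, max(lo)=10)
Step 2: insert 38 -> lo=[10] hi=[38] -> (len(lo)=1, len(hi)=1, max(lo)=10)
Step 3: insert 41 -> lo=[10, 38] hi=[41] -> (len(lo)=2, len(hi)=1, max(lo)=38)
Step 4: insert 7 -> lo=[7, 10] hi=[38, 41] -> (len(lo)=2, len(hi)=2, max(lo)=10)
Step 5: insert 47 -> lo=[7, 10, 38] hi=[41, 47] -> (len(lo)=3, len(hi)=2, max(lo)=38)
Step 6: insert 35 -> lo=[7, 10, 35] hi=[38, 41, 47] -> (len(lo)=3, len(hi)=3, max(lo)=35)
Step 7: insert 15 -> lo=[7, 10, 15, 35] hi=[38, 41, 47] -> (len(lo)=4, len(hi)=3, max(lo)=35)
Step 8: insert 16 -> lo=[7, 10, 15, 16] hi=[35, 38, 41, 47] -> (len(lo)=4, len(hi)=4, max(lo)=16)

Answer: (1,0,10) (1,1,10) (2,1,38) (2,2,10) (3,2,38) (3,3,35) (4,3,35) (4,4,16)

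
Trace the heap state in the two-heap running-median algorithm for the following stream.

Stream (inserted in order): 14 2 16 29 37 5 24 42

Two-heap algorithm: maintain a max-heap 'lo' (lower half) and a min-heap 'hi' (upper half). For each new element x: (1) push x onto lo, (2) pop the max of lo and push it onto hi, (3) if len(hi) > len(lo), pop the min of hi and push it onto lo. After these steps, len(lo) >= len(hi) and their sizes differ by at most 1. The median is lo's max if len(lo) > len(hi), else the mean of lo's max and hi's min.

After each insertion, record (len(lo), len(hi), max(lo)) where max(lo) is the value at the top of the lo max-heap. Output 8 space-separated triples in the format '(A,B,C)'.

Answer: (1,0,14) (1,1,2) (2,1,14) (2,2,14) (3,2,16) (3,3,14) (4,3,16) (4,4,16)

Derivation:
Step 1: insert 14 -> lo=[14] hi=[] -> (len(lo)=1, len(hi)=0, max(lo)=14)
Step 2: insert 2 -> lo=[2] hi=[14] -> (len(lo)=1, len(hi)=1, max(lo)=2)
Step 3: insert 16 -> lo=[2, 14] hi=[16] -> (len(lo)=2, len(hi)=1, max(lo)=14)
Step 4: insert 29 -> lo=[2, 14] hi=[16, 29] -> (len(lo)=2, len(hi)=2, max(lo)=14)
Step 5: insert 37 -> lo=[2, 14, 16] hi=[29, 37] -> (len(lo)=3, len(hi)=2, max(lo)=16)
Step 6: insert 5 -> lo=[2, 5, 14] hi=[16, 29, 37] -> (len(lo)=3, len(hi)=3, max(lo)=14)
Step 7: insert 24 -> lo=[2, 5, 14, 16] hi=[24, 29, 37] -> (len(lo)=4, len(hi)=3, max(lo)=16)
Step 8: insert 42 -> lo=[2, 5, 14, 16] hi=[24, 29, 37, 42] -> (len(lo)=4, len(hi)=4, max(lo)=16)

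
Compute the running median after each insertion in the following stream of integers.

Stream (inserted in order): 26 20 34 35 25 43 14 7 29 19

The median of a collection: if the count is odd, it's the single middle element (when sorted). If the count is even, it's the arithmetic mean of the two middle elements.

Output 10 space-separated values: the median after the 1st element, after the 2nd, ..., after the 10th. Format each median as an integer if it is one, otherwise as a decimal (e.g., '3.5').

Step 1: insert 26 -> lo=[26] (size 1, max 26) hi=[] (size 0) -> median=26
Step 2: insert 20 -> lo=[20] (size 1, max 20) hi=[26] (size 1, min 26) -> median=23
Step 3: insert 34 -> lo=[20, 26] (size 2, max 26) hi=[34] (size 1, min 34) -> median=26
Step 4: insert 35 -> lo=[20, 26] (size 2, max 26) hi=[34, 35] (size 2, min 34) -> median=30
Step 5: insert 25 -> lo=[20, 25, 26] (size 3, max 26) hi=[34, 35] (size 2, min 34) -> median=26
Step 6: insert 43 -> lo=[20, 25, 26] (size 3, max 26) hi=[34, 35, 43] (size 3, min 34) -> median=30
Step 7: insert 14 -> lo=[14, 20, 25, 26] (size 4, max 26) hi=[34, 35, 43] (size 3, min 34) -> median=26
Step 8: insert 7 -> lo=[7, 14, 20, 25] (size 4, max 25) hi=[26, 34, 35, 43] (size 4, min 26) -> median=25.5
Step 9: insert 29 -> lo=[7, 14, 20, 25, 26] (size 5, max 26) hi=[29, 34, 35, 43] (size 4, min 29) -> median=26
Step 10: insert 19 -> lo=[7, 14, 19, 20, 25] (size 5, max 25) hi=[26, 29, 34, 35, 43] (size 5, min 26) -> median=25.5

Answer: 26 23 26 30 26 30 26 25.5 26 25.5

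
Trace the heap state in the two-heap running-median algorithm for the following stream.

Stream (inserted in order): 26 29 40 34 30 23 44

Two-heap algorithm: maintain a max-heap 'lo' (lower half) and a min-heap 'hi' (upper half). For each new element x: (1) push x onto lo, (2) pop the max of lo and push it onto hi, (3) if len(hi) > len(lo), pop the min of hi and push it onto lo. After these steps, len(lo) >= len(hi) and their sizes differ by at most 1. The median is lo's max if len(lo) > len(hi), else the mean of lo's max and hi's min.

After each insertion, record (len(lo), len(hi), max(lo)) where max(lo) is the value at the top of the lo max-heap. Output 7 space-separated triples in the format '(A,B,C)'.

Step 1: insert 26 -> lo=[26] hi=[] -> (len(lo)=1, len(hi)=0, max(lo)=26)
Step 2: insert 29 -> lo=[26] hi=[29] -> (len(lo)=1, len(hi)=1, max(lo)=26)
Step 3: insert 40 -> lo=[26, 29] hi=[40] -> (len(lo)=2, len(hi)=1, max(lo)=29)
Step 4: insert 34 -> lo=[26, 29] hi=[34, 40] -> (len(lo)=2, len(hi)=2, max(lo)=29)
Step 5: insert 30 -> lo=[26, 29, 30] hi=[34, 40] -> (len(lo)=3, len(hi)=2, max(lo)=30)
Step 6: insert 23 -> lo=[23, 26, 29] hi=[30, 34, 40] -> (len(lo)=3, len(hi)=3, max(lo)=29)
Step 7: insert 44 -> lo=[23, 26, 29, 30] hi=[34, 40, 44] -> (len(lo)=4, len(hi)=3, max(lo)=30)

Answer: (1,0,26) (1,1,26) (2,1,29) (2,2,29) (3,2,30) (3,3,29) (4,3,30)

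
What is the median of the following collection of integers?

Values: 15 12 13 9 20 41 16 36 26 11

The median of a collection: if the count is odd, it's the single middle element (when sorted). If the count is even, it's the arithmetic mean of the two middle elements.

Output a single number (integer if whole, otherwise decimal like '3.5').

Answer: 15.5

Derivation:
Step 1: insert 15 -> lo=[15] (size 1, max 15) hi=[] (size 0) -> median=15
Step 2: insert 12 -> lo=[12] (size 1, max 12) hi=[15] (size 1, min 15) -> median=13.5
Step 3: insert 13 -> lo=[12, 13] (size 2, max 13) hi=[15] (size 1, min 15) -> median=13
Step 4: insert 9 -> lo=[9, 12] (size 2, max 12) hi=[13, 15] (size 2, min 13) -> median=12.5
Step 5: insert 20 -> lo=[9, 12, 13] (size 3, max 13) hi=[15, 20] (size 2, min 15) -> median=13
Step 6: insert 41 -> lo=[9, 12, 13] (size 3, max 13) hi=[15, 20, 41] (size 3, min 15) -> median=14
Step 7: insert 16 -> lo=[9, 12, 13, 15] (size 4, max 15) hi=[16, 20, 41] (size 3, min 16) -> median=15
Step 8: insert 36 -> lo=[9, 12, 13, 15] (size 4, max 15) hi=[16, 20, 36, 41] (size 4, min 16) -> median=15.5
Step 9: insert 26 -> lo=[9, 12, 13, 15, 16] (size 5, max 16) hi=[20, 26, 36, 41] (size 4, min 20) -> median=16
Step 10: insert 11 -> lo=[9, 11, 12, 13, 15] (size 5, max 15) hi=[16, 20, 26, 36, 41] (size 5, min 16) -> median=15.5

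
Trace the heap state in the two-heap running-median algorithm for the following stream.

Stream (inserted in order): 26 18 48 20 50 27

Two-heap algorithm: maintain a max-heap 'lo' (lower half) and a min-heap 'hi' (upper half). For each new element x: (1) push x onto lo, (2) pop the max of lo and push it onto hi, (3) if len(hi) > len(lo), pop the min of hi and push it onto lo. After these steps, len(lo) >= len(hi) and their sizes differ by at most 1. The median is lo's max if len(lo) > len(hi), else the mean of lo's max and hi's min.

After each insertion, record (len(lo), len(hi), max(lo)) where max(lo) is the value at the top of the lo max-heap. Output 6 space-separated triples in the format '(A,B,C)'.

Answer: (1,0,26) (1,1,18) (2,1,26) (2,2,20) (3,2,26) (3,3,26)

Derivation:
Step 1: insert 26 -> lo=[26] hi=[] -> (len(lo)=1, len(hi)=0, max(lo)=26)
Step 2: insert 18 -> lo=[18] hi=[26] -> (len(lo)=1, len(hi)=1, max(lo)=18)
Step 3: insert 48 -> lo=[18, 26] hi=[48] -> (len(lo)=2, len(hi)=1, max(lo)=26)
Step 4: insert 20 -> lo=[18, 20] hi=[26, 48] -> (len(lo)=2, len(hi)=2, max(lo)=20)
Step 5: insert 50 -> lo=[18, 20, 26] hi=[48, 50] -> (len(lo)=3, len(hi)=2, max(lo)=26)
Step 6: insert 27 -> lo=[18, 20, 26] hi=[27, 48, 50] -> (len(lo)=3, len(hi)=3, max(lo)=26)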